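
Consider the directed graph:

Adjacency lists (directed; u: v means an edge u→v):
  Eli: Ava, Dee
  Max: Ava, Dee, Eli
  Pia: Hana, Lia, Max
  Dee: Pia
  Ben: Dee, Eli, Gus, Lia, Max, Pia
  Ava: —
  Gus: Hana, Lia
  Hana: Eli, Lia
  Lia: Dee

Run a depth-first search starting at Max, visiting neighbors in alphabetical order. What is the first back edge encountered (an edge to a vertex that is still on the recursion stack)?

DFS from Max (visiting neighbors in alphabetical order); mark gray on enter, black on exit:
Max gray
  Ava gray
  Ava black
  Dee gray
    Pia gray
      Hana gray
        Eli gray
          Eli→Ava: Ava black — skip
          Eli→Dee: Dee is gray → back edge
First back edge: Eli → Dee.

Eli->Dee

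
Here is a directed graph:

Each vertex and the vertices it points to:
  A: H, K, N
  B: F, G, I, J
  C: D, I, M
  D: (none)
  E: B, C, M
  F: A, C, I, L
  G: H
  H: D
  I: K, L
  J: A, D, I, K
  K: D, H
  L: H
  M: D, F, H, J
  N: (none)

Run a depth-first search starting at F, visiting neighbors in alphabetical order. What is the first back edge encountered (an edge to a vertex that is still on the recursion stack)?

M->F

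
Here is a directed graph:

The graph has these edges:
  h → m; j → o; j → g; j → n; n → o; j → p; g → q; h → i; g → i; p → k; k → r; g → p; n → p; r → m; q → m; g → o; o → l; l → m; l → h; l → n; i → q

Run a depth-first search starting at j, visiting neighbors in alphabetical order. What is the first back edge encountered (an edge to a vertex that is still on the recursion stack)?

DFS from j (visiting neighbors in alphabetical order); mark gray on enter, black on exit:
j gray
  g gray
    i gray
      q gray
        m gray
        m black
      q black
    i black
    o gray
      l gray
        h gray
          h→i: i black — skip
          h→m: m black — skip
        h black
        l→m: m black — skip
        n gray
          n→o: o is gray → back edge
First back edge: n → o.

n->o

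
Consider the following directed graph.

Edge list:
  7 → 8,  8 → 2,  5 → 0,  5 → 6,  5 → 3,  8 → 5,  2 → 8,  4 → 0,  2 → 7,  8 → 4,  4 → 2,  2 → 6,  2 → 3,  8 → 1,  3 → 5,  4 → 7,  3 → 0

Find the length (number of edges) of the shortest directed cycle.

2

For each vertex v, BFS finds the shortest path from v back to v.
The shortest such closed walk is 8 → 2 → 8, length 2.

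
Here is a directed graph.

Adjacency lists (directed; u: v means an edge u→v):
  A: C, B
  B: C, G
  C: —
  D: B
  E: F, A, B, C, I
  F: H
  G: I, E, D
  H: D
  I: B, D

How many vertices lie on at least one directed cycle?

A vertex is on a directed cycle iff it belongs to a strongly connected component of size ≥ 2 (or has a self-loop).
The vertices on cycles are {A, B, D, E, F, G, H, I} — 8 in total.

8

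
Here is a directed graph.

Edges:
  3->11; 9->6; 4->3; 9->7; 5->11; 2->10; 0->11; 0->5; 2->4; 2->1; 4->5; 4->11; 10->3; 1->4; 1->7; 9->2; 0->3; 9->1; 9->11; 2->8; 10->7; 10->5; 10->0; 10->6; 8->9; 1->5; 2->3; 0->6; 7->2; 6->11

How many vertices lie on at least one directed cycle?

A vertex is on a directed cycle iff it belongs to a strongly connected component of size ≥ 2 (or has a self-loop).
The vertices on cycles are {1, 2, 7, 8, 9, 10} — 6 in total.

6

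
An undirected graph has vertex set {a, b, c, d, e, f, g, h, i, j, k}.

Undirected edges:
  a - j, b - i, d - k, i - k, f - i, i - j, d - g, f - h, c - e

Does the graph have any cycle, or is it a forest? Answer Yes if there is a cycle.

No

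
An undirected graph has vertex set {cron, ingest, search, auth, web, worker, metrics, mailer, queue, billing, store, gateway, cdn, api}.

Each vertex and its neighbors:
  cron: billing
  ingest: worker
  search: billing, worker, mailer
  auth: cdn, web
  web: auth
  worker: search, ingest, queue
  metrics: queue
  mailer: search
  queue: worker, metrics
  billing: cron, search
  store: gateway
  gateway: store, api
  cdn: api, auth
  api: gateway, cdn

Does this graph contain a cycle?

DFS, tracking each vertex's parent; an edge to a visited non-parent vertex closes a cycle.
Start from auth:
visit auth (parent –)
  visit cdn (parent auth)
    visit api (parent cdn)
      visit gateway (parent api)
        visit store (parent gateway)
          store–gateway: parent, skip
        gateway–api: parent, skip
      api–cdn: parent, skip
    cdn–auth: parent, skip
  visit web (parent auth)
    web–auth: parent, skip
visit cron (parent –)
  visit billing (parent cron)
    billing–cron: parent, skip
    visit search (parent billing)
      search–billing: parent, skip
      visit worker (parent search)
        worker–search: parent, skip
        visit ingest (parent worker)
          ingest–worker: parent, skip
        visit queue (parent worker)
          queue–worker: parent, skip
          visit metrics (parent queue)
            metrics–queue: parent, skip
      visit mailer (parent search)
        mailer–search: parent, skip
No non-parent visited neighbor found — the graph is a forest.

No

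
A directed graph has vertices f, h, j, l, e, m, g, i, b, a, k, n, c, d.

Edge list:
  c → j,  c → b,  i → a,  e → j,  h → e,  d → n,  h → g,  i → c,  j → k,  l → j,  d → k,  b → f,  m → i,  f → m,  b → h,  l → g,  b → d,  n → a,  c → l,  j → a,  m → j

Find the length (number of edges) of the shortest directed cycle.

For each vertex v, BFS finds the shortest path from v back to v.
The shortest such closed walk is b → f → m → i → c → b, length 5.

5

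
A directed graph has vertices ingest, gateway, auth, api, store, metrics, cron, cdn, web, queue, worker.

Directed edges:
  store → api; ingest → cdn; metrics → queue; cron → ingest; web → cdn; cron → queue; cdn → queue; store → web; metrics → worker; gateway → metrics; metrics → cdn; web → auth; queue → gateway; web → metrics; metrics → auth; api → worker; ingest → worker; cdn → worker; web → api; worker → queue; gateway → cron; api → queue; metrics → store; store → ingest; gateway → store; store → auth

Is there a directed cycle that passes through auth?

auth lies on a cycle iff there is a path from auth back to itself.
Exploring from auth, it never reaches itself; equivalently, its strongly connected component is a singleton.

No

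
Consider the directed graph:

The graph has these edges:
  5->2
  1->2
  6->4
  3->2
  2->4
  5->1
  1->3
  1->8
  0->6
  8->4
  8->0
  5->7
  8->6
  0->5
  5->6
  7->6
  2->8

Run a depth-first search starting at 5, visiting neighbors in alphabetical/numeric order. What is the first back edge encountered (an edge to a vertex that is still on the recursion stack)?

DFS from 5 (visiting neighbors in alphabetical/numeric order); mark gray on enter, black on exit:
5 gray
  1 gray
    2 gray
      4 gray
      4 black
      8 gray
        0 gray
          0→5: 5 is gray → back edge
First back edge: 0 → 5.

0→5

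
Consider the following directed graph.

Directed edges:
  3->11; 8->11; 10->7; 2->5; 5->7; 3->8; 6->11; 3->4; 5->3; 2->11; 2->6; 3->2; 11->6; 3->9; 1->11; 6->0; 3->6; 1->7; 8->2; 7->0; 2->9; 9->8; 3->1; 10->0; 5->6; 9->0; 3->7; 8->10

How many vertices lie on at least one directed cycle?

A vertex is on a directed cycle iff it belongs to a strongly connected component of size ≥ 2 (or has a self-loop).
The vertices on cycles are {2, 3, 5, 6, 8, 9, 11} — 7 in total.

7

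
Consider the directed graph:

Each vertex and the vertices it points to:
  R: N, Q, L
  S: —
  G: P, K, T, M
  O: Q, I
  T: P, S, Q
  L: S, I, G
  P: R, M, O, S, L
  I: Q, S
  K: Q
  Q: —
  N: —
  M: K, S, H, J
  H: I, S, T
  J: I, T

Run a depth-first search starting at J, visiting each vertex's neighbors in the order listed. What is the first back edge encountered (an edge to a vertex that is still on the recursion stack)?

G->P

DFS from J (visiting each vertex's neighbors in the order listed); mark gray on enter, black on exit:
J gray
  I gray
    Q gray
    Q black
    S gray
    S black
  I black
  T gray
    P gray
      R gray
        N gray
        N black
        R→Q: Q black — skip
        L gray
          L→S: S black — skip
          L→I: I black — skip
          G gray
            G→P: P is gray → back edge
First back edge: G → P.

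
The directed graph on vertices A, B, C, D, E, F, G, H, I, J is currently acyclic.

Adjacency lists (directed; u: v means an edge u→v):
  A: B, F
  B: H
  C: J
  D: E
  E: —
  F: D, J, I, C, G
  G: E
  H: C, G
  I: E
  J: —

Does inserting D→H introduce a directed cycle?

No

Adding D→H creates a cycle iff H can already reach D.
Explore from H: no path reaches D. The graph stays acyclic.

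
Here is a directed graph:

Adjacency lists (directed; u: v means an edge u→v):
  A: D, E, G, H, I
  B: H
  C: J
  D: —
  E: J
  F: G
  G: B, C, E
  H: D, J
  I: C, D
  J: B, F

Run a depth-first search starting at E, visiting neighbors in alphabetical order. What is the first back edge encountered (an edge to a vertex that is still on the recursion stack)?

H→J

DFS from E (visiting neighbors in alphabetical order); mark gray on enter, black on exit:
E gray
  J gray
    B gray
      H gray
        D gray
        D black
        H→J: J is gray → back edge
First back edge: H → J.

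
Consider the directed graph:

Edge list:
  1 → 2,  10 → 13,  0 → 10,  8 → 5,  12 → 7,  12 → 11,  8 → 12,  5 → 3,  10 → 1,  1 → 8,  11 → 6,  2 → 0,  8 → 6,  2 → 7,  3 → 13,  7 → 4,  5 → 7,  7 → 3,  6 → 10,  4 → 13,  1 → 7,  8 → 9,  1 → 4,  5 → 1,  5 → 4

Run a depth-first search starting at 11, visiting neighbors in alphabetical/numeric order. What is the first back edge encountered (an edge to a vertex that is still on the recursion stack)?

0->10

DFS from 11 (visiting neighbors in alphabetical/numeric order); mark gray on enter, black on exit:
11 gray
  6 gray
    10 gray
      1 gray
        2 gray
          0 gray
            0→10: 10 is gray → back edge
First back edge: 0 → 10.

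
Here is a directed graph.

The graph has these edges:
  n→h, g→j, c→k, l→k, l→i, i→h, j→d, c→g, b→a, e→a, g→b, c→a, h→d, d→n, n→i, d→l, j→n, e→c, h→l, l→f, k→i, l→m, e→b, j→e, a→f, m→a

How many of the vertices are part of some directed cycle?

10

A vertex is on a directed cycle iff it belongs to a strongly connected component of size ≥ 2 (or has a self-loop).
The vertices on cycles are {c, d, e, g, h, i, j, k, l, n} — 10 in total.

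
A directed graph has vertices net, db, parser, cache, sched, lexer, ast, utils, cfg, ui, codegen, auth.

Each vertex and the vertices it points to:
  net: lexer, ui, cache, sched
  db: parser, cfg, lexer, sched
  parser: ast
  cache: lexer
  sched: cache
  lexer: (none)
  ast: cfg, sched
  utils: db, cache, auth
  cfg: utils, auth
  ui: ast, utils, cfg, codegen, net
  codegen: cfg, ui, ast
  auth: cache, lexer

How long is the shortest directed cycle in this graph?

For each vertex v, BFS finds the shortest path from v back to v.
The shortest such closed walk is ui → codegen → ui, length 2.

2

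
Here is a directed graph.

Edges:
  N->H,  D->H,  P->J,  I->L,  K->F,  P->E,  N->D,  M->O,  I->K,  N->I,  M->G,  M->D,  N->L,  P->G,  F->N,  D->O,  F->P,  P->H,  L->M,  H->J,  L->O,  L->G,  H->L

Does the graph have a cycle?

DFS with white/gray/black marking, starting from E:
E gray
E black
D gray
  H gray
    J gray
    J black
    L gray
      G gray
      G black
      M gray
        M→D: D is gray → back edge
Back edge found, so a cycle exists: D → H → L → M → D.

Yes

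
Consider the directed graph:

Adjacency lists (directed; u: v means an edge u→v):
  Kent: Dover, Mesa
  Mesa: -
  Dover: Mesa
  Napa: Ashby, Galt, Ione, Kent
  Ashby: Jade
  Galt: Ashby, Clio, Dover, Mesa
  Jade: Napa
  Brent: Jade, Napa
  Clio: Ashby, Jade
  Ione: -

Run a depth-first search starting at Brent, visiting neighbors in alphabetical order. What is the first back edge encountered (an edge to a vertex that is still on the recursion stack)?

DFS from Brent (visiting neighbors in alphabetical order); mark gray on enter, black on exit:
Brent gray
  Jade gray
    Napa gray
      Ashby gray
        Ashby→Jade: Jade is gray → back edge
First back edge: Ashby → Jade.

Ashby->Jade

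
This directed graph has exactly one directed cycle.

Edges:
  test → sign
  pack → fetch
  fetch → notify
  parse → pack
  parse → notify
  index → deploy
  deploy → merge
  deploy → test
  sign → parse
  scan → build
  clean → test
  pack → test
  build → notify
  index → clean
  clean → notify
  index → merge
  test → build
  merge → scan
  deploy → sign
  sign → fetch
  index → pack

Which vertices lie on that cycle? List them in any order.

pack, sign, test, parse

DFS with gray/black marking from sign:
sign gray
  fetch gray
    notify gray
    notify black
  fetch black
  parse gray
    pack gray
      pack→fetch: fetch black — skip
      test gray
        build gray
          build→notify: notify black — skip
        build black
        test→sign: sign is gray → back edge
Back edge closes the cycle sign → parse → pack → test → sign; its vertices are {pack, sign, test, parse}.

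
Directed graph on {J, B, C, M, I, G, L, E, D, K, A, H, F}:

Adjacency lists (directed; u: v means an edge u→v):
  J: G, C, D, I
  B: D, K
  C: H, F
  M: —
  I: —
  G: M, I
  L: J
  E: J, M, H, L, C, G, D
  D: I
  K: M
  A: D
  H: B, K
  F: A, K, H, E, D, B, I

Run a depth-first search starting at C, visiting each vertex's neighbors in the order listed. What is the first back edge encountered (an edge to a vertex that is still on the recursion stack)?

DFS from C (visiting each vertex's neighbors in the order listed); mark gray on enter, black on exit:
C gray
  H gray
    B gray
      D gray
        I gray
        I black
      D black
      K gray
        M gray
        M black
      K black
    B black
    H→K: K black — skip
  H black
  F gray
    A gray
      A→D: D black — skip
    A black
    F→K: K black — skip
    F→H: H black — skip
    E gray
      J gray
        G gray
          G→M: M black — skip
          G→I: I black — skip
        G black
        J→C: C is gray → back edge
First back edge: J → C.

J->C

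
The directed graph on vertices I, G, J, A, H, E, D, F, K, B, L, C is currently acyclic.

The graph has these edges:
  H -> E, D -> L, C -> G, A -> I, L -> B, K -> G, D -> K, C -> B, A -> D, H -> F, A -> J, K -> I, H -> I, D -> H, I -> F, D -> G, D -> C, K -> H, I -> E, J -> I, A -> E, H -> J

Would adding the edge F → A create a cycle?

Yes

Adding F→A creates a cycle iff A can already reach F.
Path from A: A → I → F.
So A → … → F → A is a cycle.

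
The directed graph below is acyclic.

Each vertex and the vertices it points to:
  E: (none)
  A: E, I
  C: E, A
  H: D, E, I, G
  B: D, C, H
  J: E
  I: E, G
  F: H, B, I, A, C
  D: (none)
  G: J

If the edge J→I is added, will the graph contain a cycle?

Yes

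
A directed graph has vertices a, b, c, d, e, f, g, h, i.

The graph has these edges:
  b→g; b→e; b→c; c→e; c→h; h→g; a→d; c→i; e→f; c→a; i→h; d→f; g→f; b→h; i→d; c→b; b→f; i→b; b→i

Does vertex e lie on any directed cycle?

e lies on a cycle iff there is a path from e back to itself.
Exploring from e, it never reaches itself; equivalently, its strongly connected component is a singleton.

No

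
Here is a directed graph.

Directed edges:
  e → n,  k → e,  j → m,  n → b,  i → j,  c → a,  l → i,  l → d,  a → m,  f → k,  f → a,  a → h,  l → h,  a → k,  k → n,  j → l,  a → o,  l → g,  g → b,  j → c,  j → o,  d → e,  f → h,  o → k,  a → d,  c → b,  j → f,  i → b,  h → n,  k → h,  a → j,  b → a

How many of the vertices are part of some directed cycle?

A vertex is on a directed cycle iff it belongs to a strongly connected component of size ≥ 2 (or has a self-loop).
The vertices on cycles are {a, b, c, d, e, f, g, h, i, j, k, l, n, o} — 14 in total.

14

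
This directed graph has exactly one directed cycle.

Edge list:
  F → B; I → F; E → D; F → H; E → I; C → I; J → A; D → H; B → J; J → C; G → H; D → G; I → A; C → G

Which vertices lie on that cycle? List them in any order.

DFS with gray/black marking from I:
I gray
  F gray
    B gray
      J gray
        C gray
          C→I: I is gray → back edge
Back edge closes the cycle I → F → B → J → C → I; its vertices are {B, C, F, I, J}.

B, C, F, I, J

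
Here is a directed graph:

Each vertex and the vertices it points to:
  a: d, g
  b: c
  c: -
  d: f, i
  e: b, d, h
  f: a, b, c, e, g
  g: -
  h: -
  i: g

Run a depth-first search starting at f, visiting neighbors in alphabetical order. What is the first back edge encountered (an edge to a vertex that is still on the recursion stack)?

DFS from f (visiting neighbors in alphabetical order); mark gray on enter, black on exit:
f gray
  a gray
    d gray
      d→f: f is gray → back edge
First back edge: d → f.

d->f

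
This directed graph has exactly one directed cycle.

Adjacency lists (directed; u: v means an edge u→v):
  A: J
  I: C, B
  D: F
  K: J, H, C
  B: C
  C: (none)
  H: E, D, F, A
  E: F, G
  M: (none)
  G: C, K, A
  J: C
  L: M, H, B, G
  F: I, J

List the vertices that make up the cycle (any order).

E, G, H, K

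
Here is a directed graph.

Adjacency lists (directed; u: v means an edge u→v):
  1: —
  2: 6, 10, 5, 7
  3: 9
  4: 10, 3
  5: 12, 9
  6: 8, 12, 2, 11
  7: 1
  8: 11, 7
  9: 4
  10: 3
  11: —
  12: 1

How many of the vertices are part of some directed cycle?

6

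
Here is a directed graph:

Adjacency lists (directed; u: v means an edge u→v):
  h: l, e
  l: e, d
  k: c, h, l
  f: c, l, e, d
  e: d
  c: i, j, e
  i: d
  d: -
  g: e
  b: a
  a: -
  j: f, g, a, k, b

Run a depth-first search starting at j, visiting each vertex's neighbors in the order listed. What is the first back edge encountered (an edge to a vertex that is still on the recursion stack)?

DFS from j (visiting each vertex's neighbors in the order listed); mark gray on enter, black on exit:
j gray
  f gray
    c gray
      i gray
        d gray
        d black
      i black
      c→j: j is gray → back edge
First back edge: c → j.

c->j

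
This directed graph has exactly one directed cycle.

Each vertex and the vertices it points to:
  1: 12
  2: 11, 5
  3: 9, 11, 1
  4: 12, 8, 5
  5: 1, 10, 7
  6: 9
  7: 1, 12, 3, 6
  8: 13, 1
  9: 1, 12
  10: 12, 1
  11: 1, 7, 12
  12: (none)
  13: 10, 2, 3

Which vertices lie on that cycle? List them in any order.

3, 7, 11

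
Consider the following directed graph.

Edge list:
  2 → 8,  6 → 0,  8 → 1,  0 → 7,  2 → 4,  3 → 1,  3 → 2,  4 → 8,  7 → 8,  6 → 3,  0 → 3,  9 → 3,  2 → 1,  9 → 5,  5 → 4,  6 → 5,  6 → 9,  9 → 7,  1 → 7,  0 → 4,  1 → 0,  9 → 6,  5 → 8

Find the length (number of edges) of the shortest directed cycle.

2

For each vertex v, BFS finds the shortest path from v back to v.
The shortest such closed walk is 6 → 9 → 6, length 2.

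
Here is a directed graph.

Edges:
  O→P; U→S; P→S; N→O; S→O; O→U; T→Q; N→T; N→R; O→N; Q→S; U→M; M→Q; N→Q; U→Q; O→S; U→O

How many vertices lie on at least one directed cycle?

8

A vertex is on a directed cycle iff it belongs to a strongly connected component of size ≥ 2 (or has a self-loop).
The vertices on cycles are {M, N, O, P, Q, S, T, U} — 8 in total.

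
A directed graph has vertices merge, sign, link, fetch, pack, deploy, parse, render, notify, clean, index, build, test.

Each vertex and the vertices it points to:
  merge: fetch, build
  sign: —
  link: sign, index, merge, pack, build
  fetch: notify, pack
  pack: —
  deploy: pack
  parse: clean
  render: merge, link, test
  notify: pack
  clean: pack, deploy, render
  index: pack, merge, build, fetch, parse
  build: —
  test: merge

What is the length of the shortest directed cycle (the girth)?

For each vertex v, BFS finds the shortest path from v back to v.
The shortest such closed walk is render → link → index → parse → clean → render, length 5.

5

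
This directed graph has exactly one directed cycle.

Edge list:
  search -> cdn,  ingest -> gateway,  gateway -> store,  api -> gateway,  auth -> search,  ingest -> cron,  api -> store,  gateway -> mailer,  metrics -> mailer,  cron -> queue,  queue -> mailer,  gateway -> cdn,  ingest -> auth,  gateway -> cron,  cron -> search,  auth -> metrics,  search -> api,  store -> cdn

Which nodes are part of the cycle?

DFS with gray/black marking from cron:
cron gray
  search gray
    cdn gray
    cdn black
    api gray
      gateway gray
        gateway→cdn: cdn black — skip
        gateway→cron: cron is gray → back edge
Back edge closes the cycle cron → search → api → gateway → cron; its vertices are {api, cron, search, gateway}.

api, cron, search, gateway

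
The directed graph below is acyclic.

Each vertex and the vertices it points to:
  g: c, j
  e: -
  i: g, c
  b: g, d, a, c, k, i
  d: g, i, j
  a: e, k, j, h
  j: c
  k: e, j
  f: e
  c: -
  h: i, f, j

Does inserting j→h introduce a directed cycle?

Adding j→h creates a cycle iff h can already reach j.
Path from h: h → j.
So h → … → j → h is a cycle.

Yes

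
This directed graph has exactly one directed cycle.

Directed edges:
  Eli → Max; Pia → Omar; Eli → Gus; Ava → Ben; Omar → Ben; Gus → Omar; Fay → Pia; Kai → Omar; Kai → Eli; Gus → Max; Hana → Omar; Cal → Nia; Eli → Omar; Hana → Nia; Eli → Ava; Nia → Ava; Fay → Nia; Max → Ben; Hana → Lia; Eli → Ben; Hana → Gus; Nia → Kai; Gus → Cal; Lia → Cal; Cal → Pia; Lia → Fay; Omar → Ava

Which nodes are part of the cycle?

DFS with gray/black marking from Gus:
Gus gray
  Max gray
    Ben gray
    Ben black
  Max black
  Cal gray
    Nia gray
      Ava gray
        Ava→Ben: Ben black — skip
      Ava black
      Kai gray
        Eli gray
          Omar gray
            Omar→Ben: Ben black — skip
            Omar→Ava: Ava black — skip
          Omar black
          Eli→Max: Max black — skip
          Eli→Ben: Ben black — skip
          Eli→Gus: Gus is gray → back edge
Back edge closes the cycle Gus → Cal → Nia → Kai → Eli → Gus; its vertices are {Cal, Eli, Gus, Kai, Nia}.

Cal, Eli, Gus, Kai, Nia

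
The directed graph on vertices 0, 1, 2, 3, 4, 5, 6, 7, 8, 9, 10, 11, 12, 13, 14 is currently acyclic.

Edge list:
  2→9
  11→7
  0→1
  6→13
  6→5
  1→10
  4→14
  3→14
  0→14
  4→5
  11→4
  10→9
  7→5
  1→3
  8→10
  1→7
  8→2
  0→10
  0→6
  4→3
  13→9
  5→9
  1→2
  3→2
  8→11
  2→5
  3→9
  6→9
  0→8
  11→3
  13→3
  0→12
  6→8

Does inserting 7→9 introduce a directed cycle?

No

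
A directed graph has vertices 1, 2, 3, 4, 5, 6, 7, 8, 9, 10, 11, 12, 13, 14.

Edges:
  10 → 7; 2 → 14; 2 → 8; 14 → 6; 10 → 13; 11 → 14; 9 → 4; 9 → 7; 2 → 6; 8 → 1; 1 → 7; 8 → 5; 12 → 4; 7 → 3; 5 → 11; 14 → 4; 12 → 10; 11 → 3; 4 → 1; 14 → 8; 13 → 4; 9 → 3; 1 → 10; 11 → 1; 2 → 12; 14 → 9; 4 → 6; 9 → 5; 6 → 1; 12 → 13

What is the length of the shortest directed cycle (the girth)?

4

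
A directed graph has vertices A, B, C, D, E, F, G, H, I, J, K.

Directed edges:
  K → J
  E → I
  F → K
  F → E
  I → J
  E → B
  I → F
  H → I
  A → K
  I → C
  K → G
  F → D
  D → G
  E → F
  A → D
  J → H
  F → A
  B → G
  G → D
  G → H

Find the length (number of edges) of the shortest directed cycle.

2

For each vertex v, BFS finds the shortest path from v back to v.
The shortest such closed walk is E → F → E, length 2.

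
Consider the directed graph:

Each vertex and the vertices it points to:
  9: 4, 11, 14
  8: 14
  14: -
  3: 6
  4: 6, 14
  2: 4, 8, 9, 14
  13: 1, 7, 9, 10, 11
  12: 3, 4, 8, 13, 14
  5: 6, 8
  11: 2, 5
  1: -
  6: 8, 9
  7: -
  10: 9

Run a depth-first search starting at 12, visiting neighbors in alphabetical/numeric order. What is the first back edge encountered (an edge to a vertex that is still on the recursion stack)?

4->6

DFS from 12 (visiting neighbors in alphabetical/numeric order); mark gray on enter, black on exit:
12 gray
  3 gray
    6 gray
      8 gray
        14 gray
        14 black
      8 black
      9 gray
        4 gray
          4→6: 6 is gray → back edge
First back edge: 4 → 6.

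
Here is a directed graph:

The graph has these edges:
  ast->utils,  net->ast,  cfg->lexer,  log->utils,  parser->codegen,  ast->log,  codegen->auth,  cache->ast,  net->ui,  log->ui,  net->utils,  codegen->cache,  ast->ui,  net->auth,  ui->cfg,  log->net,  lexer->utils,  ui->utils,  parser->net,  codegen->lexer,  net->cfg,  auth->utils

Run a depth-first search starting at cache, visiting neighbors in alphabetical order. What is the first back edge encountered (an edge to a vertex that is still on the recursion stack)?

net→ast

DFS from cache (visiting neighbors in alphabetical order); mark gray on enter, black on exit:
cache gray
  ast gray
    log gray
      net gray
        net→ast: ast is gray → back edge
First back edge: net → ast.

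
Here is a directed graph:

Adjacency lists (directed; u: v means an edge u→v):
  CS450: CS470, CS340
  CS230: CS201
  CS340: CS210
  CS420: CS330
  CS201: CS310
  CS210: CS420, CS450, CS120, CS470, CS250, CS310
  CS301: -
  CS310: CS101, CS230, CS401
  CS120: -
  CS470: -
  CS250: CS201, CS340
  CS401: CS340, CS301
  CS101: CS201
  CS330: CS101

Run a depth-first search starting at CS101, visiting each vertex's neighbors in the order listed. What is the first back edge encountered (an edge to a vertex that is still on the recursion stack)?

CS310->CS101

DFS from CS101 (visiting each vertex's neighbors in the order listed); mark gray on enter, black on exit:
CS101 gray
  CS201 gray
    CS310 gray
      CS310→CS101: CS101 is gray → back edge
First back edge: CS310 → CS101.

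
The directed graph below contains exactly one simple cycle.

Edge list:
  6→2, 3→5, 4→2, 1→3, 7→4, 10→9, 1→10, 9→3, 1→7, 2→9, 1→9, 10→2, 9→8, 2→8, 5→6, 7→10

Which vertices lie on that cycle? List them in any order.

2, 3, 5, 6, 9

DFS with gray/black marking from 3:
3 gray
  5 gray
    6 gray
      2 gray
        8 gray
        8 black
        9 gray
          9→3: 3 is gray → back edge
Back edge closes the cycle 3 → 5 → 6 → 2 → 9 → 3; its vertices are {2, 3, 5, 6, 9}.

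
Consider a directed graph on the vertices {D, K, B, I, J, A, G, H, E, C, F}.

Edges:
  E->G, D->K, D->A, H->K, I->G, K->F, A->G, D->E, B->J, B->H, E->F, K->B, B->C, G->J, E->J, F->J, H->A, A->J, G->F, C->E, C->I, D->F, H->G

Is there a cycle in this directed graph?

DFS with white/gray/black marking, starting from F:
F gray
  J gray
  J black
F black
D gray
  E gray
    G gray
      G→J: J black — skip
      G→F: F black — skip
    G black
    E→J: J black — skip
    E→F: F black — skip
  E black
  K gray
    K→F: F black — skip
    B gray
      B→J: J black — skip
      C gray
        C→E: E black — skip
        I gray
          I→G: G black — skip
        I black
      C black
      H gray
        H→G: G black — skip
        A gray
          A→G: G black — skip
          A→J: J black — skip
        A black
        H→K: K is gray → back edge
Back edge found, so a cycle exists: K → B → H → K.

Yes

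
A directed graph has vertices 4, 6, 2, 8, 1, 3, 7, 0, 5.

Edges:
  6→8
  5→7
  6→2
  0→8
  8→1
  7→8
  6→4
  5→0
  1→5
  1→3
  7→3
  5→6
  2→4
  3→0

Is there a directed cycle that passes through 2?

2 lies on a cycle iff there is a path from 2 back to itself.
Exploring from 2, it never reaches itself; equivalently, its strongly connected component is a singleton.

No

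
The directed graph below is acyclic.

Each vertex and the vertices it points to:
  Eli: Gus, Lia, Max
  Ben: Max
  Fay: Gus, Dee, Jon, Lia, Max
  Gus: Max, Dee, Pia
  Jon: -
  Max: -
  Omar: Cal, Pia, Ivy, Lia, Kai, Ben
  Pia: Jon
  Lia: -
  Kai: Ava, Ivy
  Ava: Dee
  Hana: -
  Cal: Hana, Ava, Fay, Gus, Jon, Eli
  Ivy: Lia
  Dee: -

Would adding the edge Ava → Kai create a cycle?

Yes

Adding Ava→Kai creates a cycle iff Kai can already reach Ava.
Path from Kai: Kai → Ava.
So Kai → … → Ava → Kai is a cycle.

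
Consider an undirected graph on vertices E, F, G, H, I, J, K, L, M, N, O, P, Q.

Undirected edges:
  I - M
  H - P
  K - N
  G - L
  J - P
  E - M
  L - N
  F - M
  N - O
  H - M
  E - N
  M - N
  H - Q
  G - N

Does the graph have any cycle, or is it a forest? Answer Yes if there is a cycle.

Yes

DFS, tracking each vertex's parent; an edge to a visited non-parent vertex closes a cycle.
Start from L:
visit L (parent –)
  visit N (parent L)
    N–L: parent, skip
    visit G (parent N)
      G–L: L visited and ≠ parent → cycle
Cycle: L – N – G – L.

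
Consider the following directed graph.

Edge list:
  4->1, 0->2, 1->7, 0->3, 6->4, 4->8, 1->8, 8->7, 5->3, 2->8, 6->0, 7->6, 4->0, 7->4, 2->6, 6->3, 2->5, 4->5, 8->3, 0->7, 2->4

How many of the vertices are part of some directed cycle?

7

A vertex is on a directed cycle iff it belongs to a strongly connected component of size ≥ 2 (or has a self-loop).
The vertices on cycles are {0, 1, 2, 4, 6, 7, 8} — 7 in total.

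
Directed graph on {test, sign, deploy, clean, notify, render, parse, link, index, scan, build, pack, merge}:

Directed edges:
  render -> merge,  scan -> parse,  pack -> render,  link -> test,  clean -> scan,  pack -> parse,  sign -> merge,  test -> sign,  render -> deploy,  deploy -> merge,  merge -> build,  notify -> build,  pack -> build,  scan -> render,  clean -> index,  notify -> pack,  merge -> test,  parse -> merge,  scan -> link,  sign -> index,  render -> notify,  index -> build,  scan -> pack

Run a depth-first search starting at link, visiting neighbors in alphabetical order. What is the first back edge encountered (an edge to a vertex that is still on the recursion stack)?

merge->test

DFS from link (visiting neighbors in alphabetical order); mark gray on enter, black on exit:
link gray
  test gray
    sign gray
      index gray
        build gray
        build black
      index black
      merge gray
        merge→build: build black — skip
        merge→test: test is gray → back edge
First back edge: merge → test.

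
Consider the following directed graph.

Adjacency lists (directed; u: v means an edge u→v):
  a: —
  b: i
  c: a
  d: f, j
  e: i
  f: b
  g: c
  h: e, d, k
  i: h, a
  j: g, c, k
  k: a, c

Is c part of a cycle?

No

c lies on a cycle iff there is a path from c back to itself.
Exploring from c, it never reaches itself; equivalently, its strongly connected component is a singleton.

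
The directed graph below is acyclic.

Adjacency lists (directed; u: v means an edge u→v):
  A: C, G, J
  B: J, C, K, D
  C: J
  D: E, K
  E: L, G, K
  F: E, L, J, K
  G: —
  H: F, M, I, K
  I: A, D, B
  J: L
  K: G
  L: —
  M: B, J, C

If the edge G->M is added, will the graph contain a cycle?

Yes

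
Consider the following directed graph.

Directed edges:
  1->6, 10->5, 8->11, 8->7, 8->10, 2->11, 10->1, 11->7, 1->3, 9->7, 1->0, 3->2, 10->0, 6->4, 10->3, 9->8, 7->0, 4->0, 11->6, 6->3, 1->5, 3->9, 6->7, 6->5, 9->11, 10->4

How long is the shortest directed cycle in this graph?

For each vertex v, BFS finds the shortest path from v back to v.
The shortest such closed walk is 3 → 9 → 8 → 10 → 3, length 4.

4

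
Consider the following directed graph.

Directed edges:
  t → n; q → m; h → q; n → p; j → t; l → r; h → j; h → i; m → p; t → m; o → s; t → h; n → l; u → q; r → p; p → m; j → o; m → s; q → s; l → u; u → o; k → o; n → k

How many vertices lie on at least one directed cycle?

A vertex is on a directed cycle iff it belongs to a strongly connected component of size ≥ 2 (or has a self-loop).
The vertices on cycles are {h, j, m, p, t} — 5 in total.

5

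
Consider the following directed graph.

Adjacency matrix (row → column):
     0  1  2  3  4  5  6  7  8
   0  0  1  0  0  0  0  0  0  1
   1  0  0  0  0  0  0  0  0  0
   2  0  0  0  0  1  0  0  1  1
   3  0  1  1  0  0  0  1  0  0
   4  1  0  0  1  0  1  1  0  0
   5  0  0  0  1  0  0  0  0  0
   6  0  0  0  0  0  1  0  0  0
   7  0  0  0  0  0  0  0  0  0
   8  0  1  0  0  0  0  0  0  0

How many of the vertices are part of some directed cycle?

5

A vertex is on a directed cycle iff it belongs to a strongly connected component of size ≥ 2 (or has a self-loop).
The vertices on cycles are {2, 3, 4, 5, 6} — 5 in total.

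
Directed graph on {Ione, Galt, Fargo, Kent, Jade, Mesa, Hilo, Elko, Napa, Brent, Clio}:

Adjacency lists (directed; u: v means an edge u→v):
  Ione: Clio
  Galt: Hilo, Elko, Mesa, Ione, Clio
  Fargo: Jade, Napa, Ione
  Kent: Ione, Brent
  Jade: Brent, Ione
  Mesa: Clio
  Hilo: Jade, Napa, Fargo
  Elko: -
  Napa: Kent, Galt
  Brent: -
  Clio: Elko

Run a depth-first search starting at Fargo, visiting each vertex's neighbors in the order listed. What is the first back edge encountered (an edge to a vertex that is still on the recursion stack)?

DFS from Fargo (visiting each vertex's neighbors in the order listed); mark gray on enter, black on exit:
Fargo gray
  Jade gray
    Brent gray
    Brent black
    Ione gray
      Clio gray
        Elko gray
        Elko black
      Clio black
    Ione black
  Jade black
  Napa gray
    Kent gray
      Kent→Ione: Ione black — skip
      Kent→Brent: Brent black — skip
    Kent black
    Galt gray
      Hilo gray
        Hilo→Jade: Jade black — skip
        Hilo→Napa: Napa is gray → back edge
First back edge: Hilo → Napa.

Hilo→Napa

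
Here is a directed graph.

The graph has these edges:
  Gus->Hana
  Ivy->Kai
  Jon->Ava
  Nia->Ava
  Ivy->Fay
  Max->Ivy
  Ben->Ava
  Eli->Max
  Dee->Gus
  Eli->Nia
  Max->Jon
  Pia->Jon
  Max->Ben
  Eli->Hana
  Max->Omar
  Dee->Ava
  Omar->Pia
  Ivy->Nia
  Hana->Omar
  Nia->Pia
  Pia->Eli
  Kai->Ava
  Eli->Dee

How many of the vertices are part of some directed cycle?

9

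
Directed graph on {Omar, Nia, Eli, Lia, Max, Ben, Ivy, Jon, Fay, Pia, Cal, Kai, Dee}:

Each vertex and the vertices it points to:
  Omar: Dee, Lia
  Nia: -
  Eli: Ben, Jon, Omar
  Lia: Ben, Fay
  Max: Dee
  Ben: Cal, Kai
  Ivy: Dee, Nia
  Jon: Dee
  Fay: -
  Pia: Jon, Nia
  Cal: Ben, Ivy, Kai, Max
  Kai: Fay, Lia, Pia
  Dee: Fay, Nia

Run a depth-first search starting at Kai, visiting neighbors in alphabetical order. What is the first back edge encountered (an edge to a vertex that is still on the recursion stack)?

Cal→Ben

DFS from Kai (visiting neighbors in alphabetical order); mark gray on enter, black on exit:
Kai gray
  Fay gray
  Fay black
  Lia gray
    Ben gray
      Cal gray
        Cal→Ben: Ben is gray → back edge
First back edge: Cal → Ben.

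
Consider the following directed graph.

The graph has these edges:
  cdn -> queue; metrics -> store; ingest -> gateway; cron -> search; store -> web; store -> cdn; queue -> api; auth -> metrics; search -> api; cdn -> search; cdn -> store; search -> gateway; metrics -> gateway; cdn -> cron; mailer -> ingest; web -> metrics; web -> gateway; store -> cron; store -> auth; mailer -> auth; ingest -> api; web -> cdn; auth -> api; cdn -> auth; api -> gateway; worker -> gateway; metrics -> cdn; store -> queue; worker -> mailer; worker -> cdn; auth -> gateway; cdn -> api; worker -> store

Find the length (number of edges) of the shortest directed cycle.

For each vertex v, BFS finds the shortest path from v back to v.
The shortest such closed walk is cdn → store → cdn, length 2.

2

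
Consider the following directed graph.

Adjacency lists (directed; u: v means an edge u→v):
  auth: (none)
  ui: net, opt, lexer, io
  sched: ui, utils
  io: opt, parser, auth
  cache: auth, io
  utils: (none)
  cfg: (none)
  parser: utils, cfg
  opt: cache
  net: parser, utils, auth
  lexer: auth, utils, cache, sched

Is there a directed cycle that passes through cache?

Yes

cache is on a cycle iff cache can reach itself via ≥1 edge.
cache → io → opt → cache — yes.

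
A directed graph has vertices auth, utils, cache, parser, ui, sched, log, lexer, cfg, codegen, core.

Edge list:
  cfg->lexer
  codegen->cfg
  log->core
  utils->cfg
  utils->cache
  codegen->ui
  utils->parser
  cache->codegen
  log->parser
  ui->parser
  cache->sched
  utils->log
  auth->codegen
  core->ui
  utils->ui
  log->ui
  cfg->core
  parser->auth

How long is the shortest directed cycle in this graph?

For each vertex v, BFS finds the shortest path from v back to v.
The shortest such closed walk is parser → auth → codegen → ui → parser, length 4.

4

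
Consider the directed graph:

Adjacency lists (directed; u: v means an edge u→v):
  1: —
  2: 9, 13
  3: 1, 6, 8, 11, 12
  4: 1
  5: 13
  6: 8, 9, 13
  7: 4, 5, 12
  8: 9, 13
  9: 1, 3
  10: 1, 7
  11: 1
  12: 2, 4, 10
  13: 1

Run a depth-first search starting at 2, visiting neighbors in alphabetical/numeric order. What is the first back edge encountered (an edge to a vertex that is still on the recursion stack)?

8→9

DFS from 2 (visiting neighbors in alphabetical/numeric order); mark gray on enter, black on exit:
2 gray
  9 gray
    1 gray
    1 black
    3 gray
      3→1: 1 black — skip
      6 gray
        8 gray
          8→9: 9 is gray → back edge
First back edge: 8 → 9.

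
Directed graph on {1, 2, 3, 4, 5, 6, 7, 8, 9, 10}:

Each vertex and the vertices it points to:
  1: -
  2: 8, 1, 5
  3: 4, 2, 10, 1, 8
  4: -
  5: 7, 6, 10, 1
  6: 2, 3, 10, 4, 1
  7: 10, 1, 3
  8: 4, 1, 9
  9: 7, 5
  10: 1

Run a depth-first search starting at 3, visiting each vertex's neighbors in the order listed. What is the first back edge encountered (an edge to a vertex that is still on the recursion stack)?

DFS from 3 (visiting each vertex's neighbors in the order listed); mark gray on enter, black on exit:
3 gray
  4 gray
  4 black
  2 gray
    8 gray
      8→4: 4 black — skip
      1 gray
      1 black
      9 gray
        7 gray
          10 gray
            10→1: 1 black — skip
          10 black
          7→1: 1 black — skip
          7→3: 3 is gray → back edge
First back edge: 7 → 3.

7→3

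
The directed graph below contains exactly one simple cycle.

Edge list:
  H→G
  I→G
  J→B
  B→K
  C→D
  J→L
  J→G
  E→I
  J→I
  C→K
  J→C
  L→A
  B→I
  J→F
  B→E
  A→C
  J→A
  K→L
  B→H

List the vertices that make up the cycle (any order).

DFS with gray/black marking from C:
C gray
  K gray
    L gray
      A gray
        A→C: C is gray → back edge
Back edge closes the cycle C → K → L → A → C; its vertices are {A, C, K, L}.

A, C, K, L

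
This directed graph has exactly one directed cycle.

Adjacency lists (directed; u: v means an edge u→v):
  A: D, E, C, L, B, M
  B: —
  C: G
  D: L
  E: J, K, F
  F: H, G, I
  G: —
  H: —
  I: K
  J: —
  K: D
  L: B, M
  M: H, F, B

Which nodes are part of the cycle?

DFS with gray/black marking from D:
D gray
  L gray
    B gray
    B black
    M gray
      H gray
      H black
      F gray
        F→H: H black — skip
        G gray
        G black
        I gray
          K gray
            K→D: D is gray → back edge
Back edge closes the cycle D → L → M → F → I → K → D; its vertices are {D, F, I, K, L, M}.

D, F, I, K, L, M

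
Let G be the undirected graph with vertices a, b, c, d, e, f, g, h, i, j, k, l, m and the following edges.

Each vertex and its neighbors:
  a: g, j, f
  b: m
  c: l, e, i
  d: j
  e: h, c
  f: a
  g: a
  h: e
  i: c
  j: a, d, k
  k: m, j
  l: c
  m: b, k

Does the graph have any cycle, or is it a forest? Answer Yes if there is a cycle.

DFS, tracking each vertex's parent; an edge to a visited non-parent vertex closes a cycle.
Start from d:
visit d (parent –)
  visit j (parent d)
    visit a (parent j)
      visit g (parent a)
        g–a: parent, skip
      a–j: parent, skip
      visit f (parent a)
        f–a: parent, skip
    j–d: parent, skip
    visit k (parent j)
      visit m (parent k)
        visit b (parent m)
          b–m: parent, skip
        m–k: parent, skip
      k–j: parent, skip
visit c (parent –)
  visit l (parent c)
    l–c: parent, skip
  visit e (parent c)
    visit h (parent e)
      h–e: parent, skip
    e–c: parent, skip
  visit i (parent c)
    i–c: parent, skip
No non-parent visited neighbor found — the graph is a forest.

No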